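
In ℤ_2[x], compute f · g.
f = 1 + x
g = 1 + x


Expand and collect like terms; reduce coefficients mod 2:
x^0: 1·1 = 1 ≡ 1 (mod 2)
x^1: 1·1 + 1·1 = 2 ≡ 0 (mod 2)
x^2: 1·1 = 1 ≡ 1 (mod 2)
Result: 1 + x^2

f · g = 1 + x^2


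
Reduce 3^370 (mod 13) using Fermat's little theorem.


Fermat's little theorem: if p is prime and gcd(a,p)=1, then a^(p-1) ≡ 1 (mod p)
p = 13 is prime, gcd(3,13) = 1
Reduce exponent: 370 mod 12 = 10
So 3^370 ≡ 3^10 (mod 13)
3^10 mod 13 = 3

3^370 ≡ 3 (mod 13)


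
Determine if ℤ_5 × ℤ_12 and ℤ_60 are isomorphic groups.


Comparing ℤ_5 × ℤ_12 and ℤ_60:
gcd(5,12) = 1, so ℤ_5 × ℤ_12 ≅ ℤ_60 (CRT)

Yes, ℤ_5 × ℤ_12 ≅ ℤ_60


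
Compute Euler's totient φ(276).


Factor n: 276 = 2^2 × 3 × 23
φ(n) = n · ∏(1 - 1/p) over distinct primes p | n
φ(276) = 276 · (1 - 1/2) · (1 - 1/3) · (1 - 1/23) = 88

φ(276) = 88


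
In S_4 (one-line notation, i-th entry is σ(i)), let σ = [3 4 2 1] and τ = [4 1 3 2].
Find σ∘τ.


σ∘τ: apply τ first, then σ
1 →τ 4 →σ 1
2 →τ 1 →σ 3
3 →τ 3 →σ 2
4 →τ 2 →σ 4

σ∘τ = [1 3 2 4]


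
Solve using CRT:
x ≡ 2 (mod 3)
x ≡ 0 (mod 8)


m₁ = 3, m₂ = 8, gcd = 1, so CRT applies. M = m₁·m₂ = 24
Let M₁ = M/m₁ = 8, M₂ = M/m₂ = 3
Find y₁ ≡ M₁⁻¹ (mod m₁): 8⁻¹ ≡ 2 (mod 3)
Find y₂ ≡ M₂⁻¹ (mod m₂): 3⁻¹ ≡ 3 (mod 8)
x = a₁·M₁·y₁ + a₂·M₂·y₂ = 2·8·2 + 0·3·3 = 32
Reduce mod 24: x ≡ 8
Check: 8 mod 3 = 2 ✓, 8 mod 8 = 0 ✓

x ≡ 8 (mod 24)


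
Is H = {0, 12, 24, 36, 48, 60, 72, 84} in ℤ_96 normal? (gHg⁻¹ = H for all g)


H = {0, 12, 24, 36, 48, 60, 72, 84} in ℤ_96
ℤ_96 is abelian; every subgroup of an abelian group is normal

Yes, normal subgroup


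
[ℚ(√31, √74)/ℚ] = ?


[ℚ(√31,√74):ℚ] = [ℚ(√31,√74):ℚ(√31)]·[ℚ(√31):ℚ] = 2·2 = 4

[ℚ(√31, √74)/ℚ] = 4


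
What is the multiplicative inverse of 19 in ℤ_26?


Use the extended Euclidean algorithm to write 1 = 19·s + 26·t; then s mod 26 is the inverse.
Euclidean algorithm:
  19 = 0·26 + 19
  26 = 1·19 + 7
  19 = 2·7 + 5
  7 = 1·5 + 2
  5 = 2·2 + 1
  2 = 2·1 + 0
gcd(19,26) = 1
Back-substitution gives: 19·(11) + 26·(-8) = 1
So 19⁻¹ ≡ 11 ≡ 11 (mod 26)
Check: 19 × 11 = 209 ≡ 1 (mod 26) ✓

19⁻¹ ≡ 11 (mod 26)


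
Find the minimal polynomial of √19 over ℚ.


√19 satisfies x² - 19 = 0, irreducible over ℚ since 19 is squarefree

Minimal polynomial: x² - 19


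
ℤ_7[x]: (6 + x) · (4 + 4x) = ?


Expand and collect like terms; reduce coefficients mod 7:
x^0: 6·4 = 24 ≡ 3 (mod 7)
x^1: 6·4 + 1·4 = 28 ≡ 0 (mod 7)
x^2: 1·4 = 4 ≡ 4 (mod 7)
Result: 3 + 4x^2

f · g = 3 + 4x^2


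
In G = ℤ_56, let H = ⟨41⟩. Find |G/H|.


|⟨41⟩| = n / gcd(41, 56) = 56 / 1 = 56
H is normal (ℤ_56 is abelian).
|G/H| = |G| / |H| = 56 / 56 = 1

|G/H| = 1


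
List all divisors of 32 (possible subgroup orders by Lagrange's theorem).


Lagrange's theorem: |H| divides |G|
|G| = 32
Divisors of 32: 1, 2, 4, 8, 16, 32

Possible subgroup orders: {1, 2, 4, 8, 16, 32}


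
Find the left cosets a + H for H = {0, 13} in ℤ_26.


H = {0, 13}, |H| = 2
Number of cosets = |G|/|H| = 26/2 = 13
0 + H = {0, 13}
1 + H = {1, 14}
2 + H = {2, 15}
3 + H = {3, 16}
4 + H = {4, 17}
5 + H = {5, 18}
6 + H = {6, 19}
7 + H = {7, 20}
8 + H = {8, 21}
9 + H = {9, 22}
10 + H = {10, 23}
11 + H = {11, 24}
12 + H = {12, 25}

Cosets: 0+H={0,13}; 1+H={1,14}; 2+H={2,15}; 3+H={3,16}; 4+H={4,17}; 5+H={5,18}; 6+H={6,19}; 7+H={7,20}; 8+H={8,21}; 9+H={9,22}; 10+H={10,23}; 11+H={11,24}; 12+H={12,25}


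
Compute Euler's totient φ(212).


Factor n: 212 = 2^2 × 53
φ(n) = n · ∏(1 - 1/p) over distinct primes p | n
φ(212) = 212 · (1 - 1/2) · (1 - 1/53) = 104

φ(212) = 104


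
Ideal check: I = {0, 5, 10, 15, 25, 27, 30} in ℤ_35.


Check ideal conditions for I = {0, 5, 10, 15, 25, 27, 30} in ℤ_35:
(1) I is an additive subgroup? No
(2) For r ∈ ℤ_35 and a ∈ I: r·a ∈ I? No  [counterexample: r=2, a=10, r·a mod 35 = 20 ∉ I]

No, I is not an ideal of ℤ_35


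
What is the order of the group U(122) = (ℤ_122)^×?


U(n) is the group of units mod n; |U(n)| = φ(n)
|U(122)| = φ(122) = 60

|U(122) = (ℤ_122)^×| = 60


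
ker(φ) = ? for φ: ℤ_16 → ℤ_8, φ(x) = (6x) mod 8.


Kernel = preimage of identity
ker(φ) = {x ∈ ℤ_16 : 6x ≡ 0 (mod 8)}. Since 8 | 16, φ is well-defined. The kernel is the cyclic subgroup ⟨4⟩ of ℤ_16 (order 4), i.e. {0, 4, 8, 12}

ker(φ) = {0, 4, 8, 12}


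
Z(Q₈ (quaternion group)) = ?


Z(G) = {g ∈ G | gx = xg for all x ∈ G}
In Q₈ = {±1, ±i, ±j, ±k}, only ±1 commute with every element

Z(Q₈ (quaternion group)) = {1, -1}


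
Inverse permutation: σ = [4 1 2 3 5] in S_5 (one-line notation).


To find σ⁻¹, swap domain and range:
σ(1) = 4 → σ⁻¹(4) = 1
σ(2) = 1 → σ⁻¹(1) = 2
σ(3) = 2 → σ⁻¹(2) = 3
σ(4) = 3 → σ⁻¹(3) = 4
σ(5) = 5 → σ⁻¹(5) = 5

σ⁻¹ = [2 3 4 1 5]


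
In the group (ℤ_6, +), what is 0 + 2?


Operation: addition mod 6
0 + 2 = (a + b) mod 6 with a = 0, b = 2

0 + 2 = 2


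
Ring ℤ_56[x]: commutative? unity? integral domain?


ℤ_56 has zero divisors (2·28 ≡ 0), and these lift to constant zero divisors in ℤ_56[x]; so not an integral domain
Commutative: Yes
Integral domain: No
Has unity: Yes

ℤ_56[x]: Commutative=Yes, Unity=Yes


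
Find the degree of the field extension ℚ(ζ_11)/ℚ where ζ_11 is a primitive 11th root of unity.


[ℚ(ζ_n):ℚ] = deg Φ_n(x) = φ(n). Here φ(11) = 10

[ℚ(ζ_11)/ℚ where ζ_11 is a primitive 11th root of unity] = 10


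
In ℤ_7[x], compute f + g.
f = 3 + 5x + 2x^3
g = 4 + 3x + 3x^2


Add coefficients mod 7:
x^0: 3 + 4 = 0 (mod 7)
x^1: 5 + 3 = 1 (mod 7)
x^2: 0 + 3 = 3 (mod 7)
x^3: 2 + 0 = 2 (mod 7)
Result: x + 3x^2 + 2x^3

f + g = x + 3x^2 + 2x^3


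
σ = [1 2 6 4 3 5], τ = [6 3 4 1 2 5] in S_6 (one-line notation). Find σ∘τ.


σ∘τ: apply τ first, then σ
1 →τ 6 →σ 5
2 →τ 3 →σ 6
3 →τ 4 →σ 4
4 →τ 1 →σ 1
5 →τ 2 →σ 2
6 →τ 5 →σ 3

σ∘τ = [5 6 4 1 2 3]


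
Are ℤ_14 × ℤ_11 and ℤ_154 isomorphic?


Comparing ℤ_14 × ℤ_11 and ℤ_154:
gcd(14,11) = 1, so ℤ_14 × ℤ_11 ≅ ℤ_154 (CRT)

Yes, ℤ_14 × ℤ_11 ≅ ℤ_154


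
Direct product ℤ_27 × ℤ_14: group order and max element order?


|ℤ_27 × ℤ_14| = 27 × 14 = 378
Max element order = lcm(27,14) = 378
Cyclic? Yes (gcd=1)

|ℤ_27×ℤ_14| = 378, max element order = 378


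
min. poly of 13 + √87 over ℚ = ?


Let α = 13 + √87. Then α - 13 = √87, so (α - 13)² = 87, giving α² - 26α + 82 = 0. Degree 2 and α ∉ ℚ, so this is the minimal polynomial.

Minimal polynomial: x² - 26x + 82


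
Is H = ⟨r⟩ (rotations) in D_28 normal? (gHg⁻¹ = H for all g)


H = ⟨r⟩ (rotations) in D_28
The rotation subgroup ⟨r⟩ has index 2 in D_28, so it is normal

Yes, normal subgroup


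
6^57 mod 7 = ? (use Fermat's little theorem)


Fermat's little theorem: if p is prime and gcd(a,p)=1, then a^(p-1) ≡ 1 (mod p)
p = 7 is prime, gcd(6,7) = 1
Reduce exponent: 57 mod 6 = 3
So 6^57 ≡ 6^3 (mod 7)
6^3 mod 7 = 6

6^57 ≡ 6 (mod 7)


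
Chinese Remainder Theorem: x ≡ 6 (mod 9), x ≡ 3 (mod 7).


m₁ = 9, m₂ = 7, gcd = 1, so CRT applies. M = m₁·m₂ = 63
Let M₁ = M/m₁ = 7, M₂ = M/m₂ = 9
Find y₁ ≡ M₁⁻¹ (mod m₁): 7⁻¹ ≡ 4 (mod 9)
Find y₂ ≡ M₂⁻¹ (mod m₂): 9⁻¹ ≡ 4 (mod 7)
x = a₁·M₁·y₁ + a₂·M₂·y₂ = 6·7·4 + 3·9·4 = 276
Reduce mod 63: x ≡ 24
Check: 24 mod 9 = 6 ✓, 24 mod 7 = 3 ✓

x ≡ 24 (mod 63)


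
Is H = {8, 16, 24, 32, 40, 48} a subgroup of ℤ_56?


Subgroup test for H = {8, 16, 24, 32, 40, 48} in (ℤ_56, +):
(1) 0 ∈ H? No
(2) Closure: for all a,b ∈ H, (a+b) mod 56 ∈ H? No  [counterexample: 8 + 48 = 0 ∉ H]
(3) Inverses: for all a ∈ H, -a mod 56 ∈ H? Yes

No, H is not a subgroup of ℤ_56


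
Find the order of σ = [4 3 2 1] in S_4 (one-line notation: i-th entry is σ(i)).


Cycle decomposition: (1 4) (2 3)
Cycle lengths: 2, 2
Order = lcm(2, 2) = 2

ord(σ) = 2


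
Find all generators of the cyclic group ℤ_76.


g generates ℤ_n iff gcd(g,n) = 1
Prime factors of 76: 2, 19
Generators are g ∈ {1,...,75} not divisible by any of these primes.
Generators: {1, 3, 5, 7, 9, 11, 13, 15, 17, 21, 23, 25, 27, 29, 31, 33, 35, 37, 39, 41, 43, 45, 47, 49, 51, 53, 55, 59, 61, 63, 65, 67, 69, 71, 73, 75}
Number of generators = φ(76) = 36

Generators of ℤ_76 = {1, 3, 5, 7, 9, 11, 13, 15, 17, 21, 23, 25, 27, 29, 31, 33, 35, 37, 39, 41, 43, 45, 47, 49, 51, 53, 55, 59, 61, 63, 65, 67, 69, 71, 73, 75}


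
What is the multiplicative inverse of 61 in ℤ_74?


Use the extended Euclidean algorithm to write 1 = 61·s + 74·t; then s mod 74 is the inverse.
Euclidean algorithm:
  61 = 0·74 + 61
  74 = 1·61 + 13
  61 = 4·13 + 9
  13 = 1·9 + 4
  9 = 2·4 + 1
  4 = 4·1 + 0
gcd(61,74) = 1
Back-substitution gives: 61·(17) + 74·(-14) = 1
So 61⁻¹ ≡ 17 ≡ 17 (mod 74)
Check: 61 × 17 = 1037 ≡ 1 (mod 74) ✓

61⁻¹ ≡ 17 (mod 74)


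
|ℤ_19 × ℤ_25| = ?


|A × B| = |A| · |B|
|ℤ_19 × ℤ_25| = 19 × 25 = 475

|ℤ_19 × ℤ_25| = 475


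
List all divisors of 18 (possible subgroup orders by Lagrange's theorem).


Lagrange's theorem: |H| divides |G|
|G| = 18
Divisors of 18: 1, 2, 3, 6, 9, 18

Possible subgroup orders: {1, 2, 3, 6, 9, 18}


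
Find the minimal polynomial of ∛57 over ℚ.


∛57 satisfies x³ - 57 = 0, irreducible over ℚ (no rational root; 57 is not a perfect cube)

Minimal polynomial: x³ - 57


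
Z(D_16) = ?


Z(G) = {g ∈ G | gx = xg for all x ∈ G}
For even n, Z(D_n) = {e, r^(n/2)}: the 180° rotation r^8 commutes with every reflection and rotation

Z(D_16) = {e, r^8}


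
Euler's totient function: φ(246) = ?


Factor n: 246 = 2 × 3 × 41
φ(n) = n · ∏(1 - 1/p) over distinct primes p | n
φ(246) = 246 · (1 - 1/2) · (1 - 1/3) · (1 - 1/41) = 80

φ(246) = 80


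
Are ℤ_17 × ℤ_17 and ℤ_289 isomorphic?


Comparing ℤ_17 × ℤ_17 and ℤ_289:
gcd(17,17) = 17 ≠ 1. Max element order in ℤ_17×ℤ_17 is lcm(17,17) = 17 < 289, so it has no element of order 289

No, ℤ_17 × ℤ_17 ≇ ℤ_289


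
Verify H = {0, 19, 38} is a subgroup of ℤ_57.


Subgroup test for H = {0, 19, 38} in (ℤ_57, +):
(1) 0 ∈ H? Yes
(2) Closure: for all a,b ∈ H, (a+b) mod 57 ∈ H? Yes
(3) Inverses: for all a ∈ H, -a mod 57 ∈ H? Yes

Yes, H is a subgroup of ℤ_57


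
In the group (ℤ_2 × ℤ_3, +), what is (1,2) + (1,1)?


Operation: componentwise addition mod (2, 3)
(1,2) + (1,1) = ((a₁+b₁) mod 2, (a₂+b₂) mod 3) with a = (1,2), b = (1,1)

(1,2) + (1,1) = (0,0)


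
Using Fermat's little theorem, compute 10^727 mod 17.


Fermat's little theorem: if p is prime and gcd(a,p)=1, then a^(p-1) ≡ 1 (mod p)
p = 17 is prime, gcd(10,17) = 1
Reduce exponent: 727 mod 16 = 7
So 10^727 ≡ 10^7 (mod 17)
10^7 mod 17 = 5

10^727 ≡ 5 (mod 17)


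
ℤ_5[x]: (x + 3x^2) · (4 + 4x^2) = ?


Expand and collect like terms; reduce coefficients mod 5:
x^0: 0·4 = 0 ≡ 0 (mod 5)
x^1: 0·0 + 1·4 = 4 ≡ 4 (mod 5)
x^2: 0·4 + 1·0 + 3·4 = 12 ≡ 2 (mod 5)
x^3: 1·4 + 3·0 = 4 ≡ 4 (mod 5)
x^4: 3·4 = 12 ≡ 2 (mod 5)
Result: 4x + 2x^2 + 4x^3 + 2x^4

f · g = 4x + 2x^2 + 4x^3 + 2x^4


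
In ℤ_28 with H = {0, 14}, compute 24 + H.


24 + H = {24 + h (mod 28) : h ∈ H}
24+0=24, 24+14=10
24 + H = {10, 24} = 10 + H

24 + H = {10, 24}


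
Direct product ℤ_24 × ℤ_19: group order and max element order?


|ℤ_24 × ℤ_19| = 24 × 19 = 456
Max element order = lcm(24,19) = 456
Cyclic? Yes (gcd=1)

|ℤ_24×ℤ_19| = 456, max element order = 456


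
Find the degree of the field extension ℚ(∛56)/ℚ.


∛56 has minimal polynomial x³ - 56 (irreducible over ℚ since 56 is not a perfect cube)

[ℚ(∛56)/ℚ] = 3


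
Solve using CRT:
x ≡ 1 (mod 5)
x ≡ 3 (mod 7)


m₁ = 5, m₂ = 7, gcd = 1, so CRT applies. M = m₁·m₂ = 35
Let M₁ = M/m₁ = 7, M₂ = M/m₂ = 5
Find y₁ ≡ M₁⁻¹ (mod m₁): 7⁻¹ ≡ 3 (mod 5)
Find y₂ ≡ M₂⁻¹ (mod m₂): 5⁻¹ ≡ 3 (mod 7)
x = a₁·M₁·y₁ + a₂·M₂·y₂ = 1·7·3 + 3·5·3 = 66
Reduce mod 35: x ≡ 31
Check: 31 mod 5 = 1 ✓, 31 mod 7 = 3 ✓

x ≡ 31 (mod 35)


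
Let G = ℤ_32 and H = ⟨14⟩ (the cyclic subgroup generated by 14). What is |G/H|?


|⟨14⟩| = n / gcd(14, 32) = 32 / 2 = 16
H is normal (ℤ_32 is abelian).
|G/H| = |G| / |H| = 32 / 16 = 2

|G/H| = 2


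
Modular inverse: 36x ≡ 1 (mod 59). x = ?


Use the extended Euclidean algorithm to write 1 = 36·s + 59·t; then s mod 59 is the inverse.
Euclidean algorithm:
  36 = 0·59 + 36
  59 = 1·36 + 23
  36 = 1·23 + 13
  23 = 1·13 + 10
  13 = 1·10 + 3
  10 = 3·3 + 1
  3 = 3·1 + 0
gcd(36,59) = 1
Back-substitution gives: 36·(-18) + 59·(11) = 1
So 36⁻¹ ≡ -18 ≡ 41 (mod 59)
Check: 36 × 41 = 1476 ≡ 1 (mod 59) ✓

36⁻¹ ≡ 41 (mod 59)


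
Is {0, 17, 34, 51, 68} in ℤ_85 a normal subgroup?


H = {0, 17, 34, 51, 68} in ℤ_85
ℤ_85 is abelian; every subgroup of an abelian group is normal

Yes, normal subgroup


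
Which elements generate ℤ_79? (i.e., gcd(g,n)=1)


g generates ℤ_n iff gcd(g,n) = 1
Prime factors of 79: 79
Generators are g ∈ {1,...,78} not divisible by any of these primes.
Generators: {1, 2, 3, 4, 5, 6, 7, 8, 9, 10, 11, 12, 13, 14, 15, 16, 17, 18, 19, 20, 21, 22, 23, 24, 25, 26, 27, 28, 29, 30, 31, 32, 33, 34, 35, 36, 37, 38, 39, 40, 41, 42, 43, 44, 45, 46, 47, 48, 49, 50, 51, 52, 53, 54, 55, 56, 57, 58, 59, 60, 61, 62, 63, 64, 65, 66, 67, 68, 69, 70, 71, 72, 73, 74, 75, 76, 77, 78}
Number of generators = φ(79) = 78

Generators of ℤ_79 = {1, 2, 3, 4, 5, 6, 7, 8, 9, 10, 11, 12, 13, 14, 15, 16, 17, 18, 19, 20, 21, 22, 23, 24, 25, 26, 27, 28, 29, 30, 31, 32, 33, 34, 35, 36, 37, 38, 39, 40, 41, 42, 43, 44, 45, 46, 47, 48, 49, 50, 51, 52, 53, 54, 55, 56, 57, 58, 59, 60, 61, 62, 63, 64, 65, 66, 67, 68, 69, 70, 71, 72, 73, 74, 75, 76, 77, 78}


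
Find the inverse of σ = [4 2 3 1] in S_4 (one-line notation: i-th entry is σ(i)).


To find σ⁻¹, swap domain and range:
σ(1) = 4 → σ⁻¹(4) = 1
σ(2) = 2 → σ⁻¹(2) = 2
σ(3) = 3 → σ⁻¹(3) = 3
σ(4) = 1 → σ⁻¹(1) = 4

σ⁻¹ = [4 2 3 1]


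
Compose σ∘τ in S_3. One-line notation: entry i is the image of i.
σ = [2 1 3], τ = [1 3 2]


σ∘τ: apply τ first, then σ
1 →τ 1 →σ 2
2 →τ 3 →σ 3
3 →τ 2 →σ 1

σ∘τ = [2 3 1]


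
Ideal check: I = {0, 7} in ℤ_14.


Check ideal conditions for I = {0, 7} in ℤ_14:
(1) I is an additive subgroup? Yes
(2) For r ∈ ℤ_14 and a ∈ I: r·a ∈ I? Yes

Yes, I is an ideal of ℤ_14


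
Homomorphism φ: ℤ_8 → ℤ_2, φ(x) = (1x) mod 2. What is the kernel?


Kernel = preimage of identity
ker(φ) = {x ∈ ℤ_8 : 1x ≡ 0 (mod 2)}. Since 2 | 8, φ is well-defined. The kernel is the cyclic subgroup ⟨2⟩ of ℤ_8 (order 4), i.e. {0, 2, 4, 6}

ker(φ) = {0, 2, 4, 6}


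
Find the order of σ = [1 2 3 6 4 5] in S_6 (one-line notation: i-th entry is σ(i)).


Cycle decomposition: (4 6 5)
Cycle lengths: 3
Order = lcm(3) = 3

ord(σ) = 3


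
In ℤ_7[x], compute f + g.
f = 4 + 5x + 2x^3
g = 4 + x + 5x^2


Add coefficients mod 7:
x^0: 4 + 4 = 1 (mod 7)
x^1: 5 + 1 = 6 (mod 7)
x^2: 0 + 5 = 5 (mod 7)
x^3: 2 + 0 = 2 (mod 7)
Result: 1 + 6x + 5x^2 + 2x^3

f + g = 1 + 6x + 5x^2 + 2x^3


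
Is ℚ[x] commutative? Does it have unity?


Polynomial ring over ℚ (an integral domain) is a commutative integral domain with unity 1
Commutative: Yes
Integral domain: Yes
Has unity: Yes

ℚ[x]: Commutative=Yes, Unity=Yes


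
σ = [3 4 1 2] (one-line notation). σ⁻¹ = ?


To find σ⁻¹, swap domain and range:
σ(1) = 3 → σ⁻¹(3) = 1
σ(2) = 4 → σ⁻¹(4) = 2
σ(3) = 1 → σ⁻¹(1) = 3
σ(4) = 2 → σ⁻¹(2) = 4

σ⁻¹ = [3 4 1 2]


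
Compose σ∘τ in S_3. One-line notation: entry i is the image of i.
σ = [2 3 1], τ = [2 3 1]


σ∘τ: apply τ first, then σ
1 →τ 2 →σ 3
2 →τ 3 →σ 1
3 →τ 1 →σ 2

σ∘τ = [3 1 2]


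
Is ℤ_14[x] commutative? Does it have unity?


ℤ_14 has zero divisors (2·7 ≡ 0), and these lift to constant zero divisors in ℤ_14[x]; so not an integral domain
Commutative: Yes
Integral domain: No
Has unity: Yes

ℤ_14[x]: Commutative=Yes, Unity=Yes


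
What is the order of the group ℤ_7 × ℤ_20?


|A × B| = |A| · |B|
|ℤ_7 × ℤ_20| = 7 × 20 = 140

|ℤ_7 × ℤ_20| = 140


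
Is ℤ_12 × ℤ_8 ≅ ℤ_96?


Comparing ℤ_12 × ℤ_8 and ℤ_96:
gcd(12,8) = 4 ≠ 1. Max element order in ℤ_12×ℤ_8 is lcm(12,8) = 24 < 96, so it has no element of order 96

No, ℤ_12 × ℤ_8 ≇ ℤ_96


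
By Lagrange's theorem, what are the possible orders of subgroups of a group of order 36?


Lagrange's theorem: |H| divides |G|
|G| = 36
Divisors of 36: 1, 2, 3, 4, 6, 9, 12, 18, 36

Possible subgroup orders: {1, 2, 3, 4, 6, 9, 12, 18, 36}


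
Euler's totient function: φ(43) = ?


Factor n: 43 = 43
φ(n) = n · ∏(1 - 1/p) over distinct primes p | n
φ(43) = 43 · (1 - 1/43) = 42

φ(43) = 42


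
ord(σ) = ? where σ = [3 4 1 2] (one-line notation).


Cycle decomposition: (1 3) (2 4)
Cycle lengths: 2, 2
Order = lcm(2, 2) = 2

ord(σ) = 2


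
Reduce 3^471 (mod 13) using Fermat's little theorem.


Fermat's little theorem: if p is prime and gcd(a,p)=1, then a^(p-1) ≡ 1 (mod p)
p = 13 is prime, gcd(3,13) = 1
Reduce exponent: 471 mod 12 = 3
So 3^471 ≡ 3^3 (mod 13)
3^3 mod 13 = 1

3^471 ≡ 1 (mod 13)


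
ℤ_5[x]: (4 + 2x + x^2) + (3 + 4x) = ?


Add coefficients mod 5:
x^0: 4 + 3 = 2 (mod 5)
x^1: 2 + 4 = 1 (mod 5)
x^2: 1 + 0 = 1 (mod 5)
Result: 2 + x + x^2

f + g = 2 + x + x^2


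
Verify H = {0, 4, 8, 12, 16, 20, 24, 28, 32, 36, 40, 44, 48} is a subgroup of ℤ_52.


Subgroup test for H = {0, 4, 8, 12, 16, 20, 24, 28, 32, 36, 40, 44, 48} in (ℤ_52, +):
(1) 0 ∈ H? Yes
(2) Closure: for all a,b ∈ H, (a+b) mod 52 ∈ H? Yes
(3) Inverses: for all a ∈ H, -a mod 52 ∈ H? Yes

Yes, H is a subgroup of ℤ_52


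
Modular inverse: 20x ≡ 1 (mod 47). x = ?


Use the extended Euclidean algorithm to write 1 = 20·s + 47·t; then s mod 47 is the inverse.
Euclidean algorithm:
  20 = 0·47 + 20
  47 = 2·20 + 7
  20 = 2·7 + 6
  7 = 1·6 + 1
  6 = 6·1 + 0
gcd(20,47) = 1
Back-substitution gives: 20·(-7) + 47·(3) = 1
So 20⁻¹ ≡ -7 ≡ 40 (mod 47)
Check: 20 × 40 = 800 ≡ 1 (mod 47) ✓

20⁻¹ ≡ 40 (mod 47)


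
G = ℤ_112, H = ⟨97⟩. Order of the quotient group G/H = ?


|⟨97⟩| = n / gcd(97, 112) = 112 / 1 = 112
H is normal (ℤ_112 is abelian).
|G/H| = |G| / |H| = 112 / 112 = 1

|G/H| = 1


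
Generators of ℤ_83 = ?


g generates ℤ_n iff gcd(g,n) = 1
Prime factors of 83: 83
Generators are g ∈ {1,...,82} not divisible by any of these primes.
Generators: {1, 2, 3, 4, 5, 6, 7, 8, 9, 10, 11, 12, 13, 14, 15, 16, 17, 18, 19, 20, 21, 22, 23, 24, 25, 26, 27, 28, 29, 30, 31, 32, 33, 34, 35, 36, 37, 38, 39, 40, 41, 42, 43, 44, 45, 46, 47, 48, 49, 50, 51, 52, 53, 54, 55, 56, 57, 58, 59, 60, 61, 62, 63, 64, 65, 66, 67, 68, 69, 70, 71, 72, 73, 74, 75, 76, 77, 78, 79, 80, 81, 82}
Number of generators = φ(83) = 82

Generators of ℤ_83 = {1, 2, 3, 4, 5, 6, 7, 8, 9, 10, 11, 12, 13, 14, 15, 16, 17, 18, 19, 20, 21, 22, 23, 24, 25, 26, 27, 28, 29, 30, 31, 32, 33, 34, 35, 36, 37, 38, 39, 40, 41, 42, 43, 44, 45, 46, 47, 48, 49, 50, 51, 52, 53, 54, 55, 56, 57, 58, 59, 60, 61, 62, 63, 64, 65, 66, 67, 68, 69, 70, 71, 72, 73, 74, 75, 76, 77, 78, 79, 80, 81, 82}


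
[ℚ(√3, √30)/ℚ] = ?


[ℚ(√3,√30):ℚ] = [ℚ(√3,√30):ℚ(√3)]·[ℚ(√3):ℚ] = 2·2 = 4

[ℚ(√3, √30)/ℚ] = 4


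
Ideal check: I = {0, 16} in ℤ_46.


Check ideal conditions for I = {0, 16} in ℤ_46:
(1) I is an additive subgroup? No
(2) For r ∈ ℤ_46 and a ∈ I: r·a ∈ I? No  [counterexample: r=2, a=16, r·a mod 46 = 32 ∉ I]

No, I is not an ideal of ℤ_46


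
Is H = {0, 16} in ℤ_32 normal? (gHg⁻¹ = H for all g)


H = {0, 16} in ℤ_32
ℤ_32 is abelian; every subgroup of an abelian group is normal

Yes, normal subgroup


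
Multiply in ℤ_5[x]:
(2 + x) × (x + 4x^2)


Expand and collect like terms; reduce coefficients mod 5:
x^0: 2·0 = 0 ≡ 0 (mod 5)
x^1: 2·1 + 1·0 = 2 ≡ 2 (mod 5)
x^2: 2·4 + 1·1 = 9 ≡ 4 (mod 5)
x^3: 1·4 = 4 ≡ 4 (mod 5)
Result: 2x + 4x^2 + 4x^3

f · g = 2x + 4x^2 + 4x^3


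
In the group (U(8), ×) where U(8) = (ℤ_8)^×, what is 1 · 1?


Operation: multiplication mod 8
1 · 1 = (a × b) mod 8 with a = 1, b = 1

1 · 1 = 1


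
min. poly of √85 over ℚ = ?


√85 satisfies x² - 85 = 0, irreducible over ℚ since 85 is squarefree

Minimal polynomial: x² - 85


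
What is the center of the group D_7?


Z(G) = {g ∈ G | gx = xg for all x ∈ G}
For odd n, Z(D_n) = {e}: no nontrivial rotation commutes with all reflections

Z(D_7) = {e}


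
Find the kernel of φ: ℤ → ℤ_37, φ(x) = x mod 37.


Kernel = preimage of identity
ker(φ) = {x ∈ ℤ : x ≡ 0 (mod 37)} = 37ℤ = {0, ±37, ±74, ...}

ker(φ) = 37ℤ


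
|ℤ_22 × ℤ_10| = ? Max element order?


|ℤ_22 × ℤ_10| = 22 × 10 = 220
Max element order = lcm(22,10) = 110
Cyclic? No (gcd=2)

|ℤ_22×ℤ_10| = 220, max element order = 110


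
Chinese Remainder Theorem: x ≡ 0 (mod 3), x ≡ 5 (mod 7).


m₁ = 3, m₂ = 7, gcd = 1, so CRT applies. M = m₁·m₂ = 21
Let M₁ = M/m₁ = 7, M₂ = M/m₂ = 3
Find y₁ ≡ M₁⁻¹ (mod m₁): 7⁻¹ ≡ 1 (mod 3)
Find y₂ ≡ M₂⁻¹ (mod m₂): 3⁻¹ ≡ 5 (mod 7)
x = a₁·M₁·y₁ + a₂·M₂·y₂ = 0·7·1 + 5·3·5 = 75
Reduce mod 21: x ≡ 12
Check: 12 mod 3 = 0 ✓, 12 mod 7 = 5 ✓

x ≡ 12 (mod 21)


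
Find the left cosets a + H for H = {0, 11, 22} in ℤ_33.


H = {0, 11, 22}, |H| = 3
Number of cosets = |G|/|H| = 33/3 = 11
0 + H = {0, 11, 22}
1 + H = {1, 12, 23}
2 + H = {2, 13, 24}
3 + H = {3, 14, 25}
4 + H = {4, 15, 26}
5 + H = {5, 16, 27}
6 + H = {6, 17, 28}
7 + H = {7, 18, 29}
8 + H = {8, 19, 30}
9 + H = {9, 20, 31}
10 + H = {10, 21, 32}

Cosets: 0+H={0,11,22}; 1+H={1,12,23}; 2+H={2,13,24}; 3+H={3,14,25}; 4+H={4,15,26}; 5+H={5,16,27}; 6+H={6,17,28}; 7+H={7,18,29}; 8+H={8,19,30}; 9+H={9,20,31}; 10+H={10,21,32}


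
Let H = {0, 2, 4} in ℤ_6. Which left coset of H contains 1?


1 + H = {1 + h (mod 6) : h ∈ H}
1+0=1, 1+2=3, 1+4=5

1 + H = {1, 3, 5}


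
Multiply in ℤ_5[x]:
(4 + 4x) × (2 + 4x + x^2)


Expand and collect like terms; reduce coefficients mod 5:
x^0: 4·2 = 8 ≡ 3 (mod 5)
x^1: 4·4 + 4·2 = 24 ≡ 4 (mod 5)
x^2: 4·1 + 4·4 = 20 ≡ 0 (mod 5)
x^3: 4·1 = 4 ≡ 4 (mod 5)
Result: 3 + 4x + 4x^3

f · g = 3 + 4x + 4x^3


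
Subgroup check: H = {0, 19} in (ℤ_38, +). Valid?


Subgroup test for H = {0, 19} in (ℤ_38, +):
(1) 0 ∈ H? Yes
(2) Closure: for all a,b ∈ H, (a+b) mod 38 ∈ H? Yes
(3) Inverses: for all a ∈ H, -a mod 38 ∈ H? Yes

Yes, H is a subgroup of ℤ_38


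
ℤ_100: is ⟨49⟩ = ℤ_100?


g generates ℤ_n iff gcd(g, n) = 1
gcd(49, 100) = 1
Since gcd = 1, 49 is a generator.

Yes, 49 generates ℤ_100


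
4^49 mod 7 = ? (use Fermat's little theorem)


Fermat's little theorem: if p is prime and gcd(a,p)=1, then a^(p-1) ≡ 1 (mod p)
p = 7 is prime, gcd(4,7) = 1
Reduce exponent: 49 mod 6 = 1
So 4^49 ≡ 4^1 (mod 7)
4^1 mod 7 = 4

4^49 ≡ 4 (mod 7)


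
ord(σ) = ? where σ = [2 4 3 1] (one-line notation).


Cycle decomposition: (1 2 4)
Cycle lengths: 3
Order = lcm(3) = 3

ord(σ) = 3


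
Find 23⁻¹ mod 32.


Use the extended Euclidean algorithm to write 1 = 23·s + 32·t; then s mod 32 is the inverse.
Euclidean algorithm:
  23 = 0·32 + 23
  32 = 1·23 + 9
  23 = 2·9 + 5
  9 = 1·5 + 4
  5 = 1·4 + 1
  4 = 4·1 + 0
gcd(23,32) = 1
Back-substitution gives: 23·(7) + 32·(-5) = 1
So 23⁻¹ ≡ 7 ≡ 7 (mod 32)
Check: 23 × 7 = 161 ≡ 1 (mod 32) ✓

23⁻¹ ≡ 7 (mod 32)


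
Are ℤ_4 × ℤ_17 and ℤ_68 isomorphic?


Comparing ℤ_4 × ℤ_17 and ℤ_68:
gcd(4,17) = 1, so ℤ_4 × ℤ_17 ≅ ℤ_68 (CRT)

Yes, ℤ_4 × ℤ_17 ≅ ℤ_68


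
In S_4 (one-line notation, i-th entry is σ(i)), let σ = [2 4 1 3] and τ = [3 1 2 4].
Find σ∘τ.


σ∘τ: apply τ first, then σ
1 →τ 3 →σ 1
2 →τ 1 →σ 2
3 →τ 2 →σ 4
4 →τ 4 →σ 3

σ∘τ = [1 2 4 3]


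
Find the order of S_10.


|S_n| = n! (number of permutations of n symbols)
|S_10| = 10! = 3628800

|S_10| = 3628800


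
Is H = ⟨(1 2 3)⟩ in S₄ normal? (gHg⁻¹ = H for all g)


H = ⟨(1 2 3)⟩ in S₄
(1 4)(1 2 3)(1 4)⁻¹ = (4 2 3) ∉ ⟨(1 2 3)⟩

No, not a normal subgroup


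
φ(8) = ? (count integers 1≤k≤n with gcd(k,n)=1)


φ(n) = count of k ∈ {1,...,n} with gcd(k,n)=1
Coprimes to 8: {1, 3, 5, 7}
Count: 4

φ(8) = 4


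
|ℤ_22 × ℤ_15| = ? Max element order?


|ℤ_22 × ℤ_15| = 22 × 15 = 330
Max element order = lcm(22,15) = 330
Cyclic? Yes (gcd=1)

|ℤ_22×ℤ_15| = 330, max element order = 330


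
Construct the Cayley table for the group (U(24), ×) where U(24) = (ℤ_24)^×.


Elements: {1, 5, 7, 11, 13, 17, 19, 23}
Operation: multiplication mod 24
Entry (a, b) = (a × b) mod 24

Cayley table:
   |  1 |  5 |  7 | 11 | 13 | 17 | 19 | 23
 1 |  1 |  5 |  7 | 11 | 13 | 17 | 19 | 23
 5 |  5 |  1 | 11 |  7 | 17 | 13 | 23 | 19
 7 |  7 | 11 |  1 |  5 | 19 | 23 | 13 | 17
11 | 11 |  7 |  5 |  1 | 23 | 19 | 17 | 13
13 | 13 | 17 | 19 | 23 |  1 |  5 |  7 | 11
17 | 17 | 13 | 23 | 19 |  5 |  1 | 11 |  7
19 | 19 | 23 | 13 | 17 |  7 | 11 |  1 |  5
23 | 23 | 19 | 17 | 13 | 11 |  7 |  5 |  1


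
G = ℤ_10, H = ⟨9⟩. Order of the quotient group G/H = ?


|⟨9⟩| = n / gcd(9, 10) = 10 / 1 = 10
H is normal (ℤ_10 is abelian).
|G/H| = |G| / |H| = 10 / 10 = 1

|G/H| = 1


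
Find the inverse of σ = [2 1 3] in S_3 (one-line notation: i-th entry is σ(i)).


To find σ⁻¹, swap domain and range:
σ(1) = 2 → σ⁻¹(2) = 1
σ(2) = 1 → σ⁻¹(1) = 2
σ(3) = 3 → σ⁻¹(3) = 3

σ⁻¹ = [2 1 3]


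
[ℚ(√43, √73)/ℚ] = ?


[ℚ(√43,√73):ℚ] = [ℚ(√43,√73):ℚ(√43)]·[ℚ(√43):ℚ] = 2·2 = 4

[ℚ(√43, √73)/ℚ] = 4


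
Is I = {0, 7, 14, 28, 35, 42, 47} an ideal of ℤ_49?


Check ideal conditions for I = {0, 7, 14, 28, 35, 42, 47} in ℤ_49:
(1) I is an additive subgroup? No
(2) For r ∈ ℤ_49 and a ∈ I: r·a ∈ I? No  [counterexample: r=2, a=35, r·a mod 49 = 21 ∉ I]

No, I is not an ideal of ℤ_49


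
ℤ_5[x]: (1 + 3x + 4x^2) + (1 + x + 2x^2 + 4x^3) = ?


Add coefficients mod 5:
x^0: 1 + 1 = 2 (mod 5)
x^1: 3 + 1 = 4 (mod 5)
x^2: 4 + 2 = 1 (mod 5)
x^3: 0 + 4 = 4 (mod 5)
Result: 2 + 4x + x^2 + 4x^3

f + g = 2 + 4x + x^2 + 4x^3


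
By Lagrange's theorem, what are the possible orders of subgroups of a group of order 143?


Lagrange's theorem: |H| divides |G|
|G| = 143
Divisors of 143: 1, 11, 13, 143

Possible subgroup orders: {1, 11, 13, 143}


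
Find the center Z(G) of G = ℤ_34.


Z(G) = {g ∈ G | gx = xg for all x ∈ G}
ℤ_34 is abelian, so Z(G) = G

Z(ℤ_34) = ℤ_34


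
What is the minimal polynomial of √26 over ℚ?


√26 satisfies x² - 26 = 0, irreducible over ℚ since 26 is squarefree

Minimal polynomial: x² - 26


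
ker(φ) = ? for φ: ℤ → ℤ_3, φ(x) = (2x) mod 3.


Kernel = preimage of identity
ker(φ) = {x ∈ ℤ : 2x ≡ 0 (mod 3)}. gcd(2,3) = 1, so 2x ≡ 0 (mod 3) ⟺ x ≡ 0 (mod 3/1 = 3). Hence ker(φ) = 3ℤ

ker(φ) = 3ℤ


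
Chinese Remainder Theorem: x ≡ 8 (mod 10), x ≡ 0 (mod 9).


m₁ = 10, m₂ = 9, gcd = 1, so CRT applies. M = m₁·m₂ = 90
Let M₁ = M/m₁ = 9, M₂ = M/m₂ = 10
Find y₁ ≡ M₁⁻¹ (mod m₁): 9⁻¹ ≡ 9 (mod 10)
Find y₂ ≡ M₂⁻¹ (mod m₂): 10⁻¹ ≡ 1 (mod 9)
x = a₁·M₁·y₁ + a₂·M₂·y₂ = 8·9·9 + 0·10·1 = 648
Reduce mod 90: x ≡ 18
Check: 18 mod 10 = 8 ✓, 18 mod 9 = 0 ✓

x ≡ 18 (mod 90)


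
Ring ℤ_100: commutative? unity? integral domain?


ℤ_100 is a commutative ring with unity 1; 100 = 2×50 is composite, so 2·50 ≡ 0 gives zero divisors (not an integral domain)
Commutative: Yes
Integral domain: No
Has unity: Yes

ℤ_100: Commutative=Yes, Unity=Yes


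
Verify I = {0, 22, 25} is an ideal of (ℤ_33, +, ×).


Check ideal conditions for I = {0, 22, 25} in ℤ_33:
(1) I is an additive subgroup? No
(2) For r ∈ ℤ_33 and a ∈ I: r·a ∈ I? No  [counterexample: r=2, a=22, r·a mod 33 = 11 ∉ I]

No, I is not an ideal of ℤ_33


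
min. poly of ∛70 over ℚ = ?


∛70 satisfies x³ - 70 = 0, irreducible over ℚ (no rational root; 70 is not a perfect cube)

Minimal polynomial: x³ - 70


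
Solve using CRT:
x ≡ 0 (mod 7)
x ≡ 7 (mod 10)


m₁ = 7, m₂ = 10, gcd = 1, so CRT applies. M = m₁·m₂ = 70
Let M₁ = M/m₁ = 10, M₂ = M/m₂ = 7
Find y₁ ≡ M₁⁻¹ (mod m₁): 10⁻¹ ≡ 5 (mod 7)
Find y₂ ≡ M₂⁻¹ (mod m₂): 7⁻¹ ≡ 3 (mod 10)
x = a₁·M₁·y₁ + a₂·M₂·y₂ = 0·10·5 + 7·7·3 = 147
Reduce mod 70: x ≡ 7
Check: 7 mod 7 = 0 ✓, 7 mod 10 = 7 ✓

x ≡ 7 (mod 70)


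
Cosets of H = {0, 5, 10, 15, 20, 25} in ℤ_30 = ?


H = {0, 5, 10, 15, 20, 25}, |H| = 6
Number of cosets = |G|/|H| = 30/6 = 5
0 + H = {0, 5, 10, 15, 20, 25}
1 + H = {1, 6, 11, 16, 21, 26}
2 + H = {2, 7, 12, 17, 22, 27}
3 + H = {3, 8, 13, 18, 23, 28}
4 + H = {4, 9, 14, 19, 24, 29}

Cosets: 0+H={0,5,10,15,20,25}; 1+H={1,6,11,16,21,26}; 2+H={2,7,12,17,22,27}; 3+H={3,8,13,18,23,28}; 4+H={4,9,14,19,24,29}


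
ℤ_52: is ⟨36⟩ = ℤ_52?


g generates ℤ_n iff gcd(g, n) = 1
gcd(36, 52) = 4
Since gcd = 4 ≠ 1, ⟨36⟩ has order 13 < 52, so 36 is not a generator.

No, 36 does not generate ℤ_52


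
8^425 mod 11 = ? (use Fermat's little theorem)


Fermat's little theorem: if p is prime and gcd(a,p)=1, then a^(p-1) ≡ 1 (mod p)
p = 11 is prime, gcd(8,11) = 1
Reduce exponent: 425 mod 10 = 5
So 8^425 ≡ 8^5 (mod 11)
8^5 mod 11 = 10

8^425 ≡ 10 (mod 11)


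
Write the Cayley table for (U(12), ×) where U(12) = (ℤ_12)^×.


Elements: {1, 5, 7, 11}
Operation: multiplication mod 12
Entry (a, b) = (a × b) mod 12

Cayley table:
   |  1 |  5 |  7 | 11
 1 |  1 |  5 |  7 | 11
 5 |  5 |  1 | 11 |  7
 7 |  7 | 11 |  1 |  5
11 | 11 |  7 |  5 |  1


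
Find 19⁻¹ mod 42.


Use the extended Euclidean algorithm to write 1 = 19·s + 42·t; then s mod 42 is the inverse.
Euclidean algorithm:
  19 = 0·42 + 19
  42 = 2·19 + 4
  19 = 4·4 + 3
  4 = 1·3 + 1
  3 = 3·1 + 0
gcd(19,42) = 1
Back-substitution gives: 19·(-11) + 42·(5) = 1
So 19⁻¹ ≡ -11 ≡ 31 (mod 42)
Check: 19 × 31 = 589 ≡ 1 (mod 42) ✓

19⁻¹ ≡ 31 (mod 42)


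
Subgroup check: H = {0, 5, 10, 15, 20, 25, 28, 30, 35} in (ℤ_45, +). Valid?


Subgroup test for H = {0, 5, 10, 15, 20, 25, 28, 30, 35} in (ℤ_45, +):
(1) 0 ∈ H? Yes
(2) Closure: for all a,b ∈ H, (a+b) mod 45 ∈ H? No  [counterexample: 5 + 28 = 33 ∉ H]
(3) Inverses: for all a ∈ H, -a mod 45 ∈ H? No

No, H is not a subgroup of ℤ_45


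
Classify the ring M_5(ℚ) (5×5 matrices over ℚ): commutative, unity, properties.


Matrix multiplication is non-commutative for n ≥ 2; the identity matrix I is the unity; singular matrices give zero divisors, so not an integral domain
Commutative: No
Integral domain: No
Has unity: Yes

M_5(ℚ) (5×5 matrices over ℚ): Commutative=No, Unity=Yes


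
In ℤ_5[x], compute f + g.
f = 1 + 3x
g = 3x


Add coefficients mod 5:
x^0: 1 + 0 = 1 (mod 5)
x^1: 3 + 3 = 1 (mod 5)
Result: 1 + x

f + g = 1 + x


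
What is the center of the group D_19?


Z(G) = {g ∈ G | gx = xg for all x ∈ G}
For odd n, Z(D_n) = {e}: no nontrivial rotation commutes with all reflections

Z(D_19) = {e}


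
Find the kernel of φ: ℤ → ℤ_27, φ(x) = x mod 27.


Kernel = preimage of identity
ker(φ) = {x ∈ ℤ : x ≡ 0 (mod 27)} = 27ℤ = {0, ±27, ±54, ...}

ker(φ) = 27ℤ


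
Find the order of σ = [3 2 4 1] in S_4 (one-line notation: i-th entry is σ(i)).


Cycle decomposition: (1 3 4)
Cycle lengths: 3
Order = lcm(3) = 3

ord(σ) = 3


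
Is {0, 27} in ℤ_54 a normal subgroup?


H = {0, 27} in ℤ_54
ℤ_54 is abelian; every subgroup of an abelian group is normal

Yes, normal subgroup


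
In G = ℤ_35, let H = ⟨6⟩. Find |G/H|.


|⟨6⟩| = n / gcd(6, 35) = 35 / 1 = 35
H is normal (ℤ_35 is abelian).
|G/H| = |G| / |H| = 35 / 35 = 1

|G/H| = 1


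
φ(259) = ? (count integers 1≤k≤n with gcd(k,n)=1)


Factor n: 259 = 7 × 37
φ(n) = n · ∏(1 - 1/p) over distinct primes p | n
φ(259) = 259 · (1 - 1/7) · (1 - 1/37) = 216

φ(259) = 216


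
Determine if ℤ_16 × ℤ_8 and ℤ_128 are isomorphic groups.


Comparing ℤ_16 × ℤ_8 and ℤ_128:
gcd(16,8) = 8 ≠ 1. Max element order in ℤ_16×ℤ_8 is lcm(16,8) = 16 < 128, so it has no element of order 128

No, ℤ_16 × ℤ_8 ≇ ℤ_128


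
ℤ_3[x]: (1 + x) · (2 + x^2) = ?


Expand and collect like terms; reduce coefficients mod 3:
x^0: 1·2 = 2 ≡ 2 (mod 3)
x^1: 1·0 + 1·2 = 2 ≡ 2 (mod 3)
x^2: 1·1 + 1·0 = 1 ≡ 1 (mod 3)
x^3: 1·1 = 1 ≡ 1 (mod 3)
Result: 2 + 2x + x^2 + x^3

f · g = 2 + 2x + x^2 + x^3


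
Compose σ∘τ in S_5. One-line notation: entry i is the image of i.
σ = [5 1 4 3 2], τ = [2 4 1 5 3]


σ∘τ: apply τ first, then σ
1 →τ 2 →σ 1
2 →τ 4 →σ 3
3 →τ 1 →σ 5
4 →τ 5 →σ 2
5 →τ 3 →σ 4

σ∘τ = [1 3 5 2 4]


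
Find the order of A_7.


|A_n| = n!/2 (even permutations)
|A_7| = 7!/2 = 5040/2 = 2520

|A_7| = 2520


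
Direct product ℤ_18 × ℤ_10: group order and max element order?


|ℤ_18 × ℤ_10| = 18 × 10 = 180
Max element order = lcm(18,10) = 90
Cyclic? No (gcd=2)

|ℤ_18×ℤ_10| = 180, max element order = 90


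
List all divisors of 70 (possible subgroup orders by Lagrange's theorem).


Lagrange's theorem: |H| divides |G|
|G| = 70
Divisors of 70: 1, 2, 5, 7, 10, 14, 35, 70

Possible subgroup orders: {1, 2, 5, 7, 10, 14, 35, 70}


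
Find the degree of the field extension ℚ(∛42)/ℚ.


∛42 has minimal polynomial x³ - 42 (irreducible over ℚ since 42 is not a perfect cube)

[ℚ(∛42)/ℚ] = 3


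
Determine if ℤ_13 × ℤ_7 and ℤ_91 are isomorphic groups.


Comparing ℤ_13 × ℤ_7 and ℤ_91:
gcd(13,7) = 1, so ℤ_13 × ℤ_7 ≅ ℤ_91 (CRT)

Yes, ℤ_13 × ℤ_7 ≅ ℤ_91


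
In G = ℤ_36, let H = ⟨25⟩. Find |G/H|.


|⟨25⟩| = n / gcd(25, 36) = 36 / 1 = 36
H is normal (ℤ_36 is abelian).
|G/H| = |G| / |H| = 36 / 36 = 1

|G/H| = 1


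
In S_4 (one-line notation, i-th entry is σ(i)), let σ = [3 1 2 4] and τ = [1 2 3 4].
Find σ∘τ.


σ∘τ: apply τ first, then σ
1 →τ 1 →σ 3
2 →τ 2 →σ 1
3 →τ 3 →σ 2
4 →τ 4 →σ 4

σ∘τ = [3 1 2 4]


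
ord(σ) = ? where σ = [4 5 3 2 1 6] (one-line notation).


Cycle decomposition: (1 4 2 5)
Cycle lengths: 4
Order = lcm(4) = 4

ord(σ) = 4


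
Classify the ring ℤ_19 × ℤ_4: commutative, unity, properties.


Direct product ring; commutative with unity (1,1); but (1,0)·(0,1) = (0,0) gives zero divisors, so not an integral domain
Commutative: Yes
Integral domain: No
Has unity: Yes

ℤ_19 × ℤ_4: Commutative=Yes, Unity=Yes


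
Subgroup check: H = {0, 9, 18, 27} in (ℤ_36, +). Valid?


Subgroup test for H = {0, 9, 18, 27} in (ℤ_36, +):
(1) 0 ∈ H? Yes
(2) Closure: for all a,b ∈ H, (a+b) mod 36 ∈ H? Yes
(3) Inverses: for all a ∈ H, -a mod 36 ∈ H? Yes

Yes, H is a subgroup of ℤ_36


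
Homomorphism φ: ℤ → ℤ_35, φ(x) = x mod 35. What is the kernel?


Kernel = preimage of identity
ker(φ) = {x ∈ ℤ : x ≡ 0 (mod 35)} = 35ℤ = {0, ±35, ±70, ...}

ker(φ) = 35ℤ


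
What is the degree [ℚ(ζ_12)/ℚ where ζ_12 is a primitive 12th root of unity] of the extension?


[ℚ(ζ_n):ℚ] = deg Φ_n(x) = φ(n). Here φ(12) = 4

[ℚ(ζ_12)/ℚ where ζ_12 is a primitive 12th root of unity] = 4


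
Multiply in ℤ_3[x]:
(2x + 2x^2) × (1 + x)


Expand and collect like terms; reduce coefficients mod 3:
x^0: 0·1 = 0 ≡ 0 (mod 3)
x^1: 0·1 + 2·1 = 2 ≡ 2 (mod 3)
x^2: 2·1 + 2·1 = 4 ≡ 1 (mod 3)
x^3: 2·1 = 2 ≡ 2 (mod 3)
Result: 2x + x^2 + 2x^3

f · g = 2x + x^2 + 2x^3


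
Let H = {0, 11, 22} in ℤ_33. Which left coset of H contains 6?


6 + H = {6 + h (mod 33) : h ∈ H}
6+0=6, 6+11=17, 6+22=28

6 + H = {6, 17, 28}


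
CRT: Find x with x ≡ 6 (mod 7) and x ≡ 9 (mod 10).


m₁ = 7, m₂ = 10, gcd = 1, so CRT applies. M = m₁·m₂ = 70
Let M₁ = M/m₁ = 10, M₂ = M/m₂ = 7
Find y₁ ≡ M₁⁻¹ (mod m₁): 10⁻¹ ≡ 5 (mod 7)
Find y₂ ≡ M₂⁻¹ (mod m₂): 7⁻¹ ≡ 3 (mod 10)
x = a₁·M₁·y₁ + a₂·M₂·y₂ = 6·10·5 + 9·7·3 = 489
Reduce mod 70: x ≡ 69
Check: 69 mod 7 = 6 ✓, 69 mod 10 = 9 ✓

x ≡ 69 (mod 70)


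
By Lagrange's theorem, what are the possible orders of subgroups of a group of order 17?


Lagrange's theorem: |H| divides |G|
|G| = 17
Divisors of 17: 1, 17

Possible subgroup orders: {1, 17}


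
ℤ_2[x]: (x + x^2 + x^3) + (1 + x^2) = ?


Add coefficients mod 2:
x^0: 0 + 1 = 1 (mod 2)
x^1: 1 + 0 = 1 (mod 2)
x^2: 1 + 1 = 0 (mod 2)
x^3: 1 + 0 = 1 (mod 2)
Result: 1 + x + x^3

f + g = 1 + x + x^3


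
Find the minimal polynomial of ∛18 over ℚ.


∛18 satisfies x³ - 18 = 0, irreducible over ℚ (no rational root; 18 is not a perfect cube)

Minimal polynomial: x³ - 18


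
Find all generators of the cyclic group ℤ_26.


g generates ℤ_n iff gcd(g,n) = 1
Prime factors of 26: 2, 13
Generators are g ∈ {1,...,25} not divisible by any of these primes.
Generators: {1, 3, 5, 7, 9, 11, 15, 17, 19, 21, 23, 25}
Number of generators = φ(26) = 12

Generators of ℤ_26 = {1, 3, 5, 7, 9, 11, 15, 17, 19, 21, 23, 25}


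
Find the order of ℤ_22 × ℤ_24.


|A × B| = |A| · |B|
|ℤ_22 × ℤ_24| = 22 × 24 = 528

|ℤ_22 × ℤ_24| = 528


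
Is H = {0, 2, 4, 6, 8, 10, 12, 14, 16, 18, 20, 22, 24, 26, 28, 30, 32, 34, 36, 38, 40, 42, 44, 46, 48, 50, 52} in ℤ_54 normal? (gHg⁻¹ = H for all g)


H = {0, 2, 4, 6, 8, 10, 12, 14, 16, 18, 20, 22, 24, 26, 28, 30, 32, 34, 36, 38, 40, 42, 44, 46, 48, 50, 52} in ℤ_54
ℤ_54 is abelian; every subgroup of an abelian group is normal

Yes, normal subgroup


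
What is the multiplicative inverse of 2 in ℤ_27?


Use the extended Euclidean algorithm to write 1 = 2·s + 27·t; then s mod 27 is the inverse.
Euclidean algorithm:
  2 = 0·27 + 2
  27 = 13·2 + 1
  2 = 2·1 + 0
gcd(2,27) = 1
Back-substitution gives: 2·(-13) + 27·(1) = 1
So 2⁻¹ ≡ -13 ≡ 14 (mod 27)
Check: 2 × 14 = 28 ≡ 1 (mod 27) ✓

2⁻¹ ≡ 14 (mod 27)


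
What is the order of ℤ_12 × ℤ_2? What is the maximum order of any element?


|ℤ_12 × ℤ_2| = 12 × 2 = 24
Max element order = lcm(12,2) = 12
Cyclic? No (gcd=2)

|ℤ_12×ℤ_2| = 24, max element order = 12


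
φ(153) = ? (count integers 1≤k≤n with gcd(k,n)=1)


Factor n: 153 = 3^2 × 17
φ(n) = n · ∏(1 - 1/p) over distinct primes p | n
φ(153) = 153 · (1 - 1/3) · (1 - 1/17) = 96

φ(153) = 96


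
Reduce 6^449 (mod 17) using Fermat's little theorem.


Fermat's little theorem: if p is prime and gcd(a,p)=1, then a^(p-1) ≡ 1 (mod p)
p = 17 is prime, gcd(6,17) = 1
Reduce exponent: 449 mod 16 = 1
So 6^449 ≡ 6^1 (mod 17)
6^1 mod 17 = 6

6^449 ≡ 6 (mod 17)
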